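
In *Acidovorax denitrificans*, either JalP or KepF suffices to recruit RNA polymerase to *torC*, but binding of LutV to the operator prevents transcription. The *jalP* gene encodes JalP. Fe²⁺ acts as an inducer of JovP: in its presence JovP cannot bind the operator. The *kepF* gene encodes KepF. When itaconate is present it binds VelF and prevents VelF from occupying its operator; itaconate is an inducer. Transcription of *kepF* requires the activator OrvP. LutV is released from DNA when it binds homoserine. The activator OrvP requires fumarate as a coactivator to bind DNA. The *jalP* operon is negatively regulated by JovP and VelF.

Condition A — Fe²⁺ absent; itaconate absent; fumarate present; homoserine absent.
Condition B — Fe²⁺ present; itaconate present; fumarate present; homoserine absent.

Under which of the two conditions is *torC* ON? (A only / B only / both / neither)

neither

Condition A:
Fe²⁺ is absent, so JovP is active.
Itaconate is absent, so VelF is active.
With repressor JovP bound, *jalP* is not transcribed.
So JalP is not produced.
Fumarate is present, so OrvP is active.
No repressor is bound and OrvP is active, so *kepF* is transcribed.
So KepF is produced and active.
Homoserine is absent, so LutV is active.
With repressor LutV bound, *torC* is not transcribed.
→ *torC* is OFF in A.
Condition B:
Fe²⁺ is present, so JovP is inactive.
Itaconate is present, so VelF is inactive.
With no repressor bound, *jalP* is transcribed.
So JalP is produced and active.
Fumarate is present, so OrvP is active.
No repressor is bound and OrvP is active, so *kepF* is transcribed.
So KepF is produced and active.
Homoserine is absent, so LutV is active.
With repressor LutV bound, *torC* is not transcribed.
→ *torC* is OFF in B.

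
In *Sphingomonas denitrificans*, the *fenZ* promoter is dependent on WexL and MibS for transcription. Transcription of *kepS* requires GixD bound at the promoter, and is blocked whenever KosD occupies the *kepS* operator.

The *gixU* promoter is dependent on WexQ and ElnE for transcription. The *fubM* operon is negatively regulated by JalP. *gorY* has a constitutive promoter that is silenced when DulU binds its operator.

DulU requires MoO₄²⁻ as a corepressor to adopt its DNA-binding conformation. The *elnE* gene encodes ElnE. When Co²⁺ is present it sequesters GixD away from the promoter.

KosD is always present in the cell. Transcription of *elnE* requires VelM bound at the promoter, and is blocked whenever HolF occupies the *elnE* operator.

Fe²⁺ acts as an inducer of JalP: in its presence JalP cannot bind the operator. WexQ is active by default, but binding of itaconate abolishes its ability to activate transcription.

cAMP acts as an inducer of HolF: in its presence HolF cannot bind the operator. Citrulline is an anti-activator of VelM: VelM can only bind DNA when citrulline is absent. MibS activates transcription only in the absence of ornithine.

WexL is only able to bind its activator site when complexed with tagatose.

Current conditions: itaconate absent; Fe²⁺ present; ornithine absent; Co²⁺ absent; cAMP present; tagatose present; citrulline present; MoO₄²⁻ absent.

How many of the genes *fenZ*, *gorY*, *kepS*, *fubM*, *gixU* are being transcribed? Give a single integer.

Tagatose is present, so WexL is active.
Ornithine is absent, so MibS is active.
No repressor is bound and WexL and MibS are active, so *fenZ* is transcribed.
→ *fenZ* is ON.
MoO₄²⁻ is absent, so DulU is inactive.
With no repressor bound, *gorY* is transcribed.
→ *gorY* is ON.
KosD is produced constitutively and is active.
Co²⁺ is absent, so GixD is active.
With repressor KosD bound, *kepS* is not transcribed.
→ *kepS* is OFF.
Fe²⁺ is present, so JalP is inactive.
With no repressor bound, *fubM* is transcribed.
→ *fubM* is ON.
Itaconate is absent, so WexQ is active.
Citrulline is present, so VelM is inactive.
cAMP is present, so HolF is inactive.
Required activator VelM is absent, so *elnE* is not transcribed.
So ElnE is not produced.
Required activator ElnE is absent, so *gixU* is not transcribed.
→ *gixU* is OFF.
3 of the 5 genes are transcribed.

3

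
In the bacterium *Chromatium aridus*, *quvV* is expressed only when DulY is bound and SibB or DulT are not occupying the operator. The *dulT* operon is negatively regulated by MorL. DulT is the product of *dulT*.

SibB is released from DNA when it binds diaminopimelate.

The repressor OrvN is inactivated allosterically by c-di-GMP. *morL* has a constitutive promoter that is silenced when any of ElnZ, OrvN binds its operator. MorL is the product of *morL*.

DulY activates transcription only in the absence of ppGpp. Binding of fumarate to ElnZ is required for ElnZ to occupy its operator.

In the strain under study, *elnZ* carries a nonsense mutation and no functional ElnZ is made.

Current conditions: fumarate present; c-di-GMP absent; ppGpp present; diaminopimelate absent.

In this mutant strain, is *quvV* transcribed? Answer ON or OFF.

ppGpp is present, so DulY is inactive.
Diaminopimelate is absent, so SibB is active.
ElnZ is non-functional in this strain, so it has no effect.
c-di-GMP is absent, so OrvN is active.
With repressor OrvN bound, *morL* is not transcribed.
So MorL is not produced.
With no repressor bound, *dulT* is transcribed.
So DulT is produced and active.
With repressor SibB bound, *quvV* is not transcribed.

OFF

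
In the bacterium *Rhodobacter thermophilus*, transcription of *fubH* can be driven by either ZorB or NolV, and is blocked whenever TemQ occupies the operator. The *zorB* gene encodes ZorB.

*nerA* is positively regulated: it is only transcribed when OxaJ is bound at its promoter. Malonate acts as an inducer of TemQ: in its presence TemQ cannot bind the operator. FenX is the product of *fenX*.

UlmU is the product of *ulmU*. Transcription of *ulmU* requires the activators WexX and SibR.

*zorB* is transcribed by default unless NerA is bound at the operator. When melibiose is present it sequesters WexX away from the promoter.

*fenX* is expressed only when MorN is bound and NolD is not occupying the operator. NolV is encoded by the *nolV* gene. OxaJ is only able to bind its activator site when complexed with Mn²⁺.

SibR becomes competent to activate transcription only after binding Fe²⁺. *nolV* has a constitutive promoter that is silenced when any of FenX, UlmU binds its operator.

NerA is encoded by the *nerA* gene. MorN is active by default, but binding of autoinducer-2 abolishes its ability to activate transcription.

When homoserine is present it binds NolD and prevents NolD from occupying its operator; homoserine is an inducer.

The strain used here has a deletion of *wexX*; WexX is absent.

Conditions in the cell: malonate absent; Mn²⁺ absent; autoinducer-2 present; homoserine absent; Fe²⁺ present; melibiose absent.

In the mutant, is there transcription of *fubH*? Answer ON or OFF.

Mn²⁺ is absent, so OxaJ is inactive.
Required activator OxaJ is absent, so *nerA* is not transcribed.
So NerA is not produced.
With no repressor bound, *zorB* is transcribed.
So ZorB is produced and active.
Autoinducer-2 is present, so MorN is inactive.
Homoserine is absent, so NolD is active.
With repressor NolD bound, *fenX* is not transcribed.
So FenX is not produced.
WexX is non-functional in this strain, so it has no effect.
Fe²⁺ is present, so SibR is active.
Required activator WexX is absent, so *ulmU* is not transcribed.
So UlmU is not produced.
With no repressor bound, *nolV* is transcribed.
So NolV is produced and active.
Malonate is absent, so TemQ is active.
With repressor TemQ bound, *fubH* is not transcribed.

OFF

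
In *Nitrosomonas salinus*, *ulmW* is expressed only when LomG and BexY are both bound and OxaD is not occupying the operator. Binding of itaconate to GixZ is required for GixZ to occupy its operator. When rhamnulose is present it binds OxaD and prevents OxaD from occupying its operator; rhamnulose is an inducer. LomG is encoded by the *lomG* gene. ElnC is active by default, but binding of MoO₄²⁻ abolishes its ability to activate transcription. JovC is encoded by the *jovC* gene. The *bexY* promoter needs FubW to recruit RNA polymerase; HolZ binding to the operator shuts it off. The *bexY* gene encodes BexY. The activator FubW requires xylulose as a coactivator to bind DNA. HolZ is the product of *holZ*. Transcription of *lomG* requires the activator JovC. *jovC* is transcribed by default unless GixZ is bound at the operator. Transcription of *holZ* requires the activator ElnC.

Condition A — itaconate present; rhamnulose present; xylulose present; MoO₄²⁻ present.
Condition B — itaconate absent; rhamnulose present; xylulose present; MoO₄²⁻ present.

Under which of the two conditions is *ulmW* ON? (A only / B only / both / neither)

B only

Condition A:
Itaconate is present, so GixZ is active.
With repressor GixZ bound, *jovC* is not transcribed.
So JovC is not produced.
Required activator JovC is absent, so *lomG* is not transcribed.
So LomG is not produced.
Rhamnulose is present, so OxaD is inactive.
Xylulose is present, so FubW is active.
MoO₄²⁻ is present, so ElnC is inactive.
Required activator ElnC is absent, so *holZ* is not transcribed.
So HolZ is not produced.
No repressor is bound and FubW is active, so *bexY* is transcribed.
So BexY is produced and active.
Required activator LomG is absent, so *ulmW* is not transcribed.
→ *ulmW* is OFF in A.
Condition B:
Itaconate is absent, so GixZ is inactive.
With no repressor bound, *jovC* is transcribed.
So JovC is produced and active.
No repressor is bound and JovC is active, so *lomG* is transcribed.
So LomG is produced and active.
Rhamnulose is present, so OxaD is inactive.
Xylulose is present, so FubW is active.
MoO₄²⁻ is present, so ElnC is inactive.
Required activator ElnC is absent, so *holZ* is not transcribed.
So HolZ is not produced.
No repressor is bound and FubW is active, so *bexY* is transcribed.
So BexY is produced and active.
No repressor is bound and LomG and BexY are active, so *ulmW* is transcribed.
→ *ulmW* is ON in B.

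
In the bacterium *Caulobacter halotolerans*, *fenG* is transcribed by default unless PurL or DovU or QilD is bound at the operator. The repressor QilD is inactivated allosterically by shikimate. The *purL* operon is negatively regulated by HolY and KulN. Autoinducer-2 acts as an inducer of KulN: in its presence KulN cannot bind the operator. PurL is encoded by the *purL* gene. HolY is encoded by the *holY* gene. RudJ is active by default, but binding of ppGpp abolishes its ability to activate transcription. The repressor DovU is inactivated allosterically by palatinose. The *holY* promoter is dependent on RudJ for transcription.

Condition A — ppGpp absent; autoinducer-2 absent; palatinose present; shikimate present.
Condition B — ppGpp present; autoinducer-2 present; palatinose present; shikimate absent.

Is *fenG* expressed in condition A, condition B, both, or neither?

A only

Condition A:
ppGpp is absent, so RudJ is active.
No repressor is bound and RudJ is active, so *holY* is transcribed.
So HolY is produced and active.
Autoinducer-2 is absent, so KulN is active.
With repressor HolY bound, *purL* is not transcribed.
So PurL is not produced.
Palatinose is present, so DovU is inactive.
Shikimate is present, so QilD is inactive.
With no repressor bound, *fenG* is transcribed.
→ *fenG* is ON in A.
Condition B:
ppGpp is present, so RudJ is inactive.
Required activator RudJ is absent, so *holY* is not transcribed.
So HolY is not produced.
Autoinducer-2 is present, so KulN is inactive.
With no repressor bound, *purL* is transcribed.
So PurL is produced and active.
Palatinose is present, so DovU is inactive.
Shikimate is absent, so QilD is active.
With repressor PurL bound, *fenG* is not transcribed.
→ *fenG* is OFF in B.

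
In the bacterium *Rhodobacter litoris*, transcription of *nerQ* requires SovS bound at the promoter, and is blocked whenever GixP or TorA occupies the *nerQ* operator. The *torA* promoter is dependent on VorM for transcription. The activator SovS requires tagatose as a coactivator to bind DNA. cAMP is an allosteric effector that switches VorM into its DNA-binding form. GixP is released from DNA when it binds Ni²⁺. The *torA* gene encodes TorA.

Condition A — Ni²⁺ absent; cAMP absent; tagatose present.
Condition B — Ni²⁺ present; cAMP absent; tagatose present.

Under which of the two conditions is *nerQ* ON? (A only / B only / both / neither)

B only

Condition A:
Ni²⁺ is absent, so GixP is active.
cAMP is absent, so VorM is inactive.
Required activator VorM is absent, so *torA* is not transcribed.
So TorA is not produced.
Tagatose is present, so SovS is active.
With repressor GixP bound, *nerQ* is not transcribed.
→ *nerQ* is OFF in A.
Condition B:
Ni²⁺ is present, so GixP is inactive.
cAMP is absent, so VorM is inactive.
Required activator VorM is absent, so *torA* is not transcribed.
So TorA is not produced.
Tagatose is present, so SovS is active.
No repressor is bound and SovS is active, so *nerQ* is transcribed.
→ *nerQ* is ON in B.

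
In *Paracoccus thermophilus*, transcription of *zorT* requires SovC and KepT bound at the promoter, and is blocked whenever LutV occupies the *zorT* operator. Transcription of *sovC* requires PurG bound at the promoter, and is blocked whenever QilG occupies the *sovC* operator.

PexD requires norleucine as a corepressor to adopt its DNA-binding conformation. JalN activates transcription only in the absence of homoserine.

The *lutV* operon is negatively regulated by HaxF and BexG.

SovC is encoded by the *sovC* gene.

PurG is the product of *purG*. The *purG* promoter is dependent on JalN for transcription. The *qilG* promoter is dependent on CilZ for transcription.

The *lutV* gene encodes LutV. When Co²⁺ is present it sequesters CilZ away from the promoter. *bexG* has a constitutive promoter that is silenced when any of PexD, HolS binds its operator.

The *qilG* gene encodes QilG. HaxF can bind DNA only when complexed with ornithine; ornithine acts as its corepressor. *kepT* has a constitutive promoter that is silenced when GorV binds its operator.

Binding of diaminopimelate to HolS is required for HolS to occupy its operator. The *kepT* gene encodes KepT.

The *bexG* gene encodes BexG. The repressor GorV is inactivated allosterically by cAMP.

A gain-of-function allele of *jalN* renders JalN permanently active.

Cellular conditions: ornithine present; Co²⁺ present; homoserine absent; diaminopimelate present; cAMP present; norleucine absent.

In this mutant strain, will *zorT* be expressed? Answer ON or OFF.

Co²⁺ is present, so CilZ is inactive.
Required activator CilZ is absent, so *qilG* is not transcribed.
So QilG is not produced.
JalN is constitutively active in this strain.
No repressor is bound and JalN is active, so *purG* is transcribed.
So PurG is produced and active.
No repressor is bound and PurG is active, so *sovC* is transcribed.
So SovC is produced and active.
Ornithine is present, so HaxF is active.
Norleucine is absent, so PexD is inactive.
Diaminopimelate is present, so HolS is active.
With repressor HolS bound, *bexG* is not transcribed.
So BexG is not produced.
With repressor HaxF bound, *lutV* is not transcribed.
So LutV is not produced.
cAMP is present, so GorV is inactive.
With no repressor bound, *kepT* is transcribed.
So KepT is produced and active.
No repressor is bound and SovC and KepT are active, so *zorT* is transcribed.

ON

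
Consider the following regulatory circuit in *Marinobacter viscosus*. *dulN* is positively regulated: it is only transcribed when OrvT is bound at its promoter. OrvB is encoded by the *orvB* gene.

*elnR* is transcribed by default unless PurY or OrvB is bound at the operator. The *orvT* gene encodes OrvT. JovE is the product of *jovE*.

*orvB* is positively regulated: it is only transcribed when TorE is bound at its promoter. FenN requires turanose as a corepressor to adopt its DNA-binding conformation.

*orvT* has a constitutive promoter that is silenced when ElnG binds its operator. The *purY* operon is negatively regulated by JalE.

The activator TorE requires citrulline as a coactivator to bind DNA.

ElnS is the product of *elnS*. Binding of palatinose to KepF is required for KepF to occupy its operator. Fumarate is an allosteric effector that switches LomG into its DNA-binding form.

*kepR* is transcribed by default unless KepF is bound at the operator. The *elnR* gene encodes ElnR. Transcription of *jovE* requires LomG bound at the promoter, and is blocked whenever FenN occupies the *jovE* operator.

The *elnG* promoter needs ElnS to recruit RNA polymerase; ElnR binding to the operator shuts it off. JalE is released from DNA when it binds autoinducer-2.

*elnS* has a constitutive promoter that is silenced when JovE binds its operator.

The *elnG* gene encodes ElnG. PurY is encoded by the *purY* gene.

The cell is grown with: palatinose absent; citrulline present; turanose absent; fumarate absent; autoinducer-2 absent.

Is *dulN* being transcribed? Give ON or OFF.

Fumarate is absent, so LomG is inactive.
Turanose is absent, so FenN is inactive.
Required activator LomG is absent, so *jovE* is not transcribed.
So JovE is not produced.
With no repressor bound, *elnS* is transcribed.
So ElnS is produced and active.
Autoinducer-2 is absent, so JalE is active.
With repressor JalE bound, *purY* is not transcribed.
So PurY is not produced.
Citrulline is present, so TorE is active.
No repressor is bound and TorE is active, so *orvB* is transcribed.
So OrvB is produced and active.
With repressor OrvB bound, *elnR* is not transcribed.
So ElnR is not produced.
No repressor is bound and ElnS is active, so *elnG* is transcribed.
So ElnG is produced and active.
With repressor ElnG bound, *orvT* is not transcribed.
So OrvT is not produced.
Required activator OrvT is absent, so *dulN* is not transcribed.

OFF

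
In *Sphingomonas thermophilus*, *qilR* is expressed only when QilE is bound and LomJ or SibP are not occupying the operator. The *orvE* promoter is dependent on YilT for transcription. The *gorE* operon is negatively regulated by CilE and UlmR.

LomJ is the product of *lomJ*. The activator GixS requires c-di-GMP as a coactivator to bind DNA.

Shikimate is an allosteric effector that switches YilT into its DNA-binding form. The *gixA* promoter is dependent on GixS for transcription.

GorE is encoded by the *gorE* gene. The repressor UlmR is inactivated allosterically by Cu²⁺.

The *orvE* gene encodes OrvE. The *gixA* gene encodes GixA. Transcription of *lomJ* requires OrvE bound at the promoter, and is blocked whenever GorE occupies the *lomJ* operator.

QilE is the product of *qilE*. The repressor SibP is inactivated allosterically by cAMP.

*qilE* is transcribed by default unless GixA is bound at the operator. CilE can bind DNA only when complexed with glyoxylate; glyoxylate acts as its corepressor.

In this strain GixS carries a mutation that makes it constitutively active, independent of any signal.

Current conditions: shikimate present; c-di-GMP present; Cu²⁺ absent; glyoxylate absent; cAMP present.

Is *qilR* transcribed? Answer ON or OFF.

GixS is constitutively active in this strain.
No repressor is bound and GixS is active, so *gixA* is transcribed.
So GixA is produced and active.
With repressor GixA bound, *qilE* is not transcribed.
So QilE is not produced.
Glyoxylate is absent, so CilE is inactive.
Cu²⁺ is absent, so UlmR is active.
With repressor UlmR bound, *gorE* is not transcribed.
So GorE is not produced.
Shikimate is present, so YilT is active.
No repressor is bound and YilT is active, so *orvE* is transcribed.
So OrvE is produced and active.
No repressor is bound and OrvE is active, so *lomJ* is transcribed.
So LomJ is produced and active.
cAMP is present, so SibP is inactive.
With repressor LomJ bound, *qilR* is not transcribed.

OFF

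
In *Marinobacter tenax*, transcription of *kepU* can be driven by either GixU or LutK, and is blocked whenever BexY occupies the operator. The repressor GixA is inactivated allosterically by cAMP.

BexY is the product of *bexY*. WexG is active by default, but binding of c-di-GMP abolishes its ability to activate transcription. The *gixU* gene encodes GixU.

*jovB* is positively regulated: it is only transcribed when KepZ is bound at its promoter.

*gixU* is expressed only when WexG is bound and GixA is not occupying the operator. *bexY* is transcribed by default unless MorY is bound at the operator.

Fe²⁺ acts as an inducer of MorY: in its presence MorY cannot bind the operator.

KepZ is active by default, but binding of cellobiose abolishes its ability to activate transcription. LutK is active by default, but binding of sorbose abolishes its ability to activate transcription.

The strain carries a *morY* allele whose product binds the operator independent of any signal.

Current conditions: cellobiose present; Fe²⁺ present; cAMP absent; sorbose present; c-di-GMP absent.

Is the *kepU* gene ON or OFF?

OFF

MorY is constitutively active in this strain.
With repressor MorY bound, *bexY* is not transcribed.
So BexY is not produced.
cAMP is absent, so GixA is active.
c-di-GMP is absent, so WexG is active.
With repressor GixA bound, *gixU* is not transcribed.
So GixU is not produced.
Sorbose is present, so LutK is inactive.
No activator is available at the *kepU* promoter, so *kepU* is not transcribed.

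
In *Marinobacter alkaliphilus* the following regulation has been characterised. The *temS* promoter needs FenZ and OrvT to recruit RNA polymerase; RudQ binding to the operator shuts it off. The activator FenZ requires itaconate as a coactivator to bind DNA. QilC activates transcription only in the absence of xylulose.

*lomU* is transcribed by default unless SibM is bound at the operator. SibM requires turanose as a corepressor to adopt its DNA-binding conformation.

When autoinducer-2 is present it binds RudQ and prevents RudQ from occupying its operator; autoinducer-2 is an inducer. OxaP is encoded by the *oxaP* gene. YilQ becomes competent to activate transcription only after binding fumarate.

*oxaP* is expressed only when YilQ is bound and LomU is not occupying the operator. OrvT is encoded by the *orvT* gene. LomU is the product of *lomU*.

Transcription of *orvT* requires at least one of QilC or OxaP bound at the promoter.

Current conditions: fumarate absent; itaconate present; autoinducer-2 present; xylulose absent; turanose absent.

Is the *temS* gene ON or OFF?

Itaconate is present, so FenZ is active.
Xylulose is absent, so QilC is active.
Fumarate is absent, so YilQ is inactive.
Turanose is absent, so SibM is inactive.
With no repressor bound, *lomU* is transcribed.
So LomU is produced and active.
With repressor LomU bound, *oxaP* is not transcribed.
So OxaP is not produced.
Activator QilC is present, so *orvT* is transcribed.
So OrvT is produced and active.
Autoinducer-2 is present, so RudQ is inactive.
No repressor is bound and FenZ and OrvT are active, so *temS* is transcribed.

ON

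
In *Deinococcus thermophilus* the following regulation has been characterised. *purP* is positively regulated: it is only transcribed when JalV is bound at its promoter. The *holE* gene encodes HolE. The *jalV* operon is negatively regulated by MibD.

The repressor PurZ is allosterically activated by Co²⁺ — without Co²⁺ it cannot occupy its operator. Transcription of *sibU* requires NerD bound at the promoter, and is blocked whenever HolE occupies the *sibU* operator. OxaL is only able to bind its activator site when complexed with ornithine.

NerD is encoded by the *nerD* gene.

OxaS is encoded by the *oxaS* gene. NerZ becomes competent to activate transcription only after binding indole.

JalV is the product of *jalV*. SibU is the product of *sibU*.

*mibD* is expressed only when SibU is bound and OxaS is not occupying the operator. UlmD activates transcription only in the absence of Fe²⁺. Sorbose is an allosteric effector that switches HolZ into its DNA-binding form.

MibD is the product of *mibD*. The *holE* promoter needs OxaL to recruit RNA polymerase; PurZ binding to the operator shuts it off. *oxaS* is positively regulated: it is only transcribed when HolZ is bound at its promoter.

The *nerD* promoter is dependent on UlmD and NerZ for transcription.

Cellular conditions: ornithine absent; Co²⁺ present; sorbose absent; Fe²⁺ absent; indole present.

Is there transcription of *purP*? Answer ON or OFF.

OFF

Fe²⁺ is absent, so UlmD is active.
Indole is present, so NerZ is active.
No repressor is bound and UlmD and NerZ are active, so *nerD* is transcribed.
So NerD is produced and active.
Ornithine is absent, so OxaL is inactive.
Co²⁺ is present, so PurZ is active.
With repressor PurZ bound, *holE* is not transcribed.
So HolE is not produced.
No repressor is bound and NerD is active, so *sibU* is transcribed.
So SibU is produced and active.
Sorbose is absent, so HolZ is inactive.
Required activator HolZ is absent, so *oxaS* is not transcribed.
So OxaS is not produced.
No repressor is bound and SibU is active, so *mibD* is transcribed.
So MibD is produced and active.
With repressor MibD bound, *jalV* is not transcribed.
So JalV is not produced.
Required activator JalV is absent, so *purP* is not transcribed.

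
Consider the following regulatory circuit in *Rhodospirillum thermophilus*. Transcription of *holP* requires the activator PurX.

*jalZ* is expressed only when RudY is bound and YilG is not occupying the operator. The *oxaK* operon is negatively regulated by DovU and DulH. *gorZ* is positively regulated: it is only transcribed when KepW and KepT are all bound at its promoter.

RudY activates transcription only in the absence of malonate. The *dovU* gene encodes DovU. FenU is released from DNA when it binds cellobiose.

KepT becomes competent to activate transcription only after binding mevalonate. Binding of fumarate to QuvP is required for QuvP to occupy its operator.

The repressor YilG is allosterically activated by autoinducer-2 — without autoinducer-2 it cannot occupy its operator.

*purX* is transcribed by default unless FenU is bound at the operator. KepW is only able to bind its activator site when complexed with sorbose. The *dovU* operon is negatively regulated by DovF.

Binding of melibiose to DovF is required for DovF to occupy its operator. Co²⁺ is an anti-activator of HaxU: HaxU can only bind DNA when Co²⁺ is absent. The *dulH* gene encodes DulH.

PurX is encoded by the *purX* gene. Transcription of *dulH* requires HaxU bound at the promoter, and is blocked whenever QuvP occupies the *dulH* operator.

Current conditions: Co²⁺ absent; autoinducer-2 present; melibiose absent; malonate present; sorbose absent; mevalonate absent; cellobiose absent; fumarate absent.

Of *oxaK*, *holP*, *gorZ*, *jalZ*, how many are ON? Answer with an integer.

Melibiose is absent, so DovF is inactive.
With no repressor bound, *dovU* is transcribed.
So DovU is produced and active.
Co²⁺ is absent, so HaxU is active.
Fumarate is absent, so QuvP is inactive.
No repressor is bound and HaxU is active, so *dulH* is transcribed.
So DulH is produced and active.
With repressor DovU bound, *oxaK* is not transcribed.
→ *oxaK* is OFF.
Cellobiose is absent, so FenU is active.
With repressor FenU bound, *purX* is not transcribed.
So PurX is not produced.
Required activator PurX is absent, so *holP* is not transcribed.
→ *holP* is OFF.
Sorbose is absent, so KepW is inactive.
Mevalonate is absent, so KepT is inactive.
Required activator KepW is absent, so *gorZ* is not transcribed.
→ *gorZ* is OFF.
Malonate is present, so RudY is inactive.
Autoinducer-2 is present, so YilG is active.
With repressor YilG bound, *jalZ* is not transcribed.
→ *jalZ* is OFF.
0 of the 4 genes are transcribed.

0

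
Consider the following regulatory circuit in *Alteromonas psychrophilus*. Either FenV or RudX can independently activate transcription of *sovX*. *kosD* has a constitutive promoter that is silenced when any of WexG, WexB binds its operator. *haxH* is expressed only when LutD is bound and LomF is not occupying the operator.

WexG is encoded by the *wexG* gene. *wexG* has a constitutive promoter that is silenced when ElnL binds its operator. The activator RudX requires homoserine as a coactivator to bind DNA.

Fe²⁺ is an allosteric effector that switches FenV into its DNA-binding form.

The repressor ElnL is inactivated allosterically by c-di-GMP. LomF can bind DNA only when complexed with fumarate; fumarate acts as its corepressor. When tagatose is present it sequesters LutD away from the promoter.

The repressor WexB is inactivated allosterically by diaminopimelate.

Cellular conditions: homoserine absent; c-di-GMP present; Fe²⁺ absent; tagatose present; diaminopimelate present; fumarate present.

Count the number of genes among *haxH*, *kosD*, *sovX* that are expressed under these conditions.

0

Tagatose is present, so LutD is inactive.
Fumarate is present, so LomF is active.
With repressor LomF bound, *haxH* is not transcribed.
→ *haxH* is OFF.
c-di-GMP is present, so ElnL is inactive.
With no repressor bound, *wexG* is transcribed.
So WexG is produced and active.
Diaminopimelate is present, so WexB is inactive.
With repressor WexG bound, *kosD* is not transcribed.
→ *kosD* is OFF.
Fe²⁺ is absent, so FenV is inactive.
Homoserine is absent, so RudX is inactive.
No activator is available at the *sovX* promoter, so *sovX* is not transcribed.
→ *sovX* is OFF.
0 of the 3 genes are transcribed.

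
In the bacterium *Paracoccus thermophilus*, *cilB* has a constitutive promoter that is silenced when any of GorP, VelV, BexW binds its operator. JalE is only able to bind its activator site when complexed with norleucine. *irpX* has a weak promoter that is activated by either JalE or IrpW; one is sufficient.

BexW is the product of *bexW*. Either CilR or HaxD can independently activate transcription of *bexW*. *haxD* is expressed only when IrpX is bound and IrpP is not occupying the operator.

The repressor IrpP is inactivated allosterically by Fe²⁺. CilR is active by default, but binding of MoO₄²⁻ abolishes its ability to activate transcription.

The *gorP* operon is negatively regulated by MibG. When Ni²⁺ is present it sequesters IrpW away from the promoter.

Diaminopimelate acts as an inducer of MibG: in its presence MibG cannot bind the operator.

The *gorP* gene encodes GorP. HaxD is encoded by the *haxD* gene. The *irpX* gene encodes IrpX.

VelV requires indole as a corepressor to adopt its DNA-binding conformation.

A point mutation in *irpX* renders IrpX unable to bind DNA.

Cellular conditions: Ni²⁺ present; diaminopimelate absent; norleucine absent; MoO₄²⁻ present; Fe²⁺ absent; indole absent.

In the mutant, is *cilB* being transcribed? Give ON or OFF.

Diaminopimelate is absent, so MibG is active.
With repressor MibG bound, *gorP* is not transcribed.
So GorP is not produced.
Indole is absent, so VelV is inactive.
MoO₄²⁻ is present, so CilR is inactive.
Fe²⁺ is absent, so IrpP is active.
IrpX is non-functional in this strain, so it has no effect.
With repressor IrpP bound, *haxD* is not transcribed.
So HaxD is not produced.
No activator is available at the *bexW* promoter, so *bexW* is not transcribed.
So BexW is not produced.
With no repressor bound, *cilB* is transcribed.

ON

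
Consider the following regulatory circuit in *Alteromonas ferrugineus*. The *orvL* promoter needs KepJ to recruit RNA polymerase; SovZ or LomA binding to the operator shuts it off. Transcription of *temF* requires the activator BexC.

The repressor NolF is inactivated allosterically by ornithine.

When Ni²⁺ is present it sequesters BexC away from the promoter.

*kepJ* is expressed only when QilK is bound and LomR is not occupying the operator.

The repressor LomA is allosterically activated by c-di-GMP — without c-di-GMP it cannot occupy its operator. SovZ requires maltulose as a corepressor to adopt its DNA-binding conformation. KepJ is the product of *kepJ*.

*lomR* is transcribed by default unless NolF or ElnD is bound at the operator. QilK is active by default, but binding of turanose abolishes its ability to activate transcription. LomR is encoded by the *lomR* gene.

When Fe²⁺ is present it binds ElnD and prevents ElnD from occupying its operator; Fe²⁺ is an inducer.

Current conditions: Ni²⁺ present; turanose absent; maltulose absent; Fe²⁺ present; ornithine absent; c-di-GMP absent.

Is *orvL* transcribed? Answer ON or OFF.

Maltulose is absent, so SovZ is inactive.
Ornithine is absent, so NolF is active.
Fe²⁺ is present, so ElnD is inactive.
With repressor NolF bound, *lomR* is not transcribed.
So LomR is not produced.
Turanose is absent, so QilK is active.
No repressor is bound and QilK is active, so *kepJ* is transcribed.
So KepJ is produced and active.
c-di-GMP is absent, so LomA is inactive.
No repressor is bound and KepJ is active, so *orvL* is transcribed.

ON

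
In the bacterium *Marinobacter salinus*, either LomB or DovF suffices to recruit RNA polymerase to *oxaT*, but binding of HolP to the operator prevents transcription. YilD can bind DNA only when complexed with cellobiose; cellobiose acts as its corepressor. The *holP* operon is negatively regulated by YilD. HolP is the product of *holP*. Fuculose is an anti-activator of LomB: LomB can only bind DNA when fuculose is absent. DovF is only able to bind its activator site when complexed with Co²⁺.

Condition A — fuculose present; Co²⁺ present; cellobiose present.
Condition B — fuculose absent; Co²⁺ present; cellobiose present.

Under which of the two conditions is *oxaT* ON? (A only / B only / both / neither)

Condition A:
Fuculose is present, so LomB is inactive.
Co²⁺ is present, so DovF is active.
Cellobiose is present, so YilD is active.
With repressor YilD bound, *holP* is not transcribed.
So HolP is not produced.
Activator DovF is present, so *oxaT* is transcribed.
→ *oxaT* is ON in A.
Condition B:
Fuculose is absent, so LomB is active.
Co²⁺ is present, so DovF is active.
Cellobiose is present, so YilD is active.
With repressor YilD bound, *holP* is not transcribed.
So HolP is not produced.
Activator LomB is present, so *oxaT* is transcribed.
→ *oxaT* is ON in B.

both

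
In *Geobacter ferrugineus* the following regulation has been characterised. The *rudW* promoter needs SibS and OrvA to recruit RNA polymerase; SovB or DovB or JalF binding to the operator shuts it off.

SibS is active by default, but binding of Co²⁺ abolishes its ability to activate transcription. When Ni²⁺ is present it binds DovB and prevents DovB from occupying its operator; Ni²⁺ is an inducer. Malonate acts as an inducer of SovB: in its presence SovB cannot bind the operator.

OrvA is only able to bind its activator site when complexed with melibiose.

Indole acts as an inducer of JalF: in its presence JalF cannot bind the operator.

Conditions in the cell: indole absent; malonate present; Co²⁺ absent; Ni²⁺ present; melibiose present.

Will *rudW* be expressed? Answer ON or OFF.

Co²⁺ is absent, so SibS is active.
Malonate is present, so SovB is inactive.
Ni²⁺ is present, so DovB is inactive.
Indole is absent, so JalF is active.
Melibiose is present, so OrvA is active.
With repressor JalF bound, *rudW* is not transcribed.

OFF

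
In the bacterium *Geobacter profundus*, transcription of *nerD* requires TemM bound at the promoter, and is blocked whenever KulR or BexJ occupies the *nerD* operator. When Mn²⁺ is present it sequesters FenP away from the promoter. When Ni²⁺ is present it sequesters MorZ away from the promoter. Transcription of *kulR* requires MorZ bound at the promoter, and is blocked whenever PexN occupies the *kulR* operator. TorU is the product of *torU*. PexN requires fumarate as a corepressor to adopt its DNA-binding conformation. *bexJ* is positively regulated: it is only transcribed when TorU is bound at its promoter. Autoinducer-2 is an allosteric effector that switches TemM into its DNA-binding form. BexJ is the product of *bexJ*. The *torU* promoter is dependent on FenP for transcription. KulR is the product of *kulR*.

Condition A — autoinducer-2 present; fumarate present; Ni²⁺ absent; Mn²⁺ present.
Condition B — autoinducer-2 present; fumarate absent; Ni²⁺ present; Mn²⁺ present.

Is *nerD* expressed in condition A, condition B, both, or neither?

both

Condition A:
Autoinducer-2 is present, so TemM is active.
Fumarate is present, so PexN is active.
Ni²⁺ is absent, so MorZ is active.
With repressor PexN bound, *kulR* is not transcribed.
So KulR is not produced.
Mn²⁺ is present, so FenP is inactive.
Required activator FenP is absent, so *torU* is not transcribed.
So TorU is not produced.
Required activator TorU is absent, so *bexJ* is not transcribed.
So BexJ is not produced.
No repressor is bound and TemM is active, so *nerD* is transcribed.
→ *nerD* is ON in A.
Condition B:
Autoinducer-2 is present, so TemM is active.
Fumarate is absent, so PexN is inactive.
Ni²⁺ is present, so MorZ is inactive.
Required activator MorZ is absent, so *kulR* is not transcribed.
So KulR is not produced.
Mn²⁺ is present, so FenP is inactive.
Required activator FenP is absent, so *torU* is not transcribed.
So TorU is not produced.
Required activator TorU is absent, so *bexJ* is not transcribed.
So BexJ is not produced.
No repressor is bound and TemM is active, so *nerD* is transcribed.
→ *nerD* is ON in B.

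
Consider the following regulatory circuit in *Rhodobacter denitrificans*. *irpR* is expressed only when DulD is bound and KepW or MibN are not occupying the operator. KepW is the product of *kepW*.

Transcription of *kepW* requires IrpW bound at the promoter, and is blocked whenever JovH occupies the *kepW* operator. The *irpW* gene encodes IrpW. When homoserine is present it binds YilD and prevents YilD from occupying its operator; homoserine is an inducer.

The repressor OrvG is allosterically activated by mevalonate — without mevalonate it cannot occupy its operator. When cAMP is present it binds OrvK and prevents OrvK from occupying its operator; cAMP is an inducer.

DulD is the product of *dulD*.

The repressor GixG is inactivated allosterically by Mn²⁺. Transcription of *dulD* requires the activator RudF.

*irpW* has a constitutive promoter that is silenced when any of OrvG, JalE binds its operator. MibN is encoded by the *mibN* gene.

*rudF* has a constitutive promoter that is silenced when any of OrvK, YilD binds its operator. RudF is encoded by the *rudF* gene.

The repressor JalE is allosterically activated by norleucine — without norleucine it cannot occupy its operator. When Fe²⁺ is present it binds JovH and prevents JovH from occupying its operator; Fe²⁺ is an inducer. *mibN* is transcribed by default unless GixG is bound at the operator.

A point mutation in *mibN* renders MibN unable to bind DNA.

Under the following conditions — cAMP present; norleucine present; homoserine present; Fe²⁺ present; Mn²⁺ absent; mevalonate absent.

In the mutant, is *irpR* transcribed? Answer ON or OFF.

cAMP is present, so OrvK is inactive.
Homoserine is present, so YilD is inactive.
With no repressor bound, *rudF* is transcribed.
So RudF is produced and active.
No repressor is bound and RudF is active, so *dulD* is transcribed.
So DulD is produced and active.
Mevalonate is absent, so OrvG is inactive.
Norleucine is present, so JalE is active.
With repressor JalE bound, *irpW* is not transcribed.
So IrpW is not produced.
Fe²⁺ is present, so JovH is inactive.
Required activator IrpW is absent, so *kepW* is not transcribed.
So KepW is not produced.
MibN is non-functional in this strain, so it has no effect.
No repressor is bound and DulD is active, so *irpR* is transcribed.

ON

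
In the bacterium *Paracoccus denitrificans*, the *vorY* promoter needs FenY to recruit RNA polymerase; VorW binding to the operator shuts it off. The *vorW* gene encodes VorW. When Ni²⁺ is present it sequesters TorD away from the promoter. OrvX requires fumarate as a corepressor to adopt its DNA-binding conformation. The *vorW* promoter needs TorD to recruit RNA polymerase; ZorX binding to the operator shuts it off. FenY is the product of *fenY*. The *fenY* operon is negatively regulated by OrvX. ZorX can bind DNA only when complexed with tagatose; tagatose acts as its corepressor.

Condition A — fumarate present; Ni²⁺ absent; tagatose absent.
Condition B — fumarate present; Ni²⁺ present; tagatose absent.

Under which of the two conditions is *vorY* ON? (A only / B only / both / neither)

Condition A:
Fumarate is present, so OrvX is active.
With repressor OrvX bound, *fenY* is not transcribed.
So FenY is not produced.
Ni²⁺ is absent, so TorD is active.
Tagatose is absent, so ZorX is inactive.
No repressor is bound and TorD is active, so *vorW* is transcribed.
So VorW is produced and active.
With repressor VorW bound, *vorY* is not transcribed.
→ *vorY* is OFF in A.
Condition B:
Fumarate is present, so OrvX is active.
With repressor OrvX bound, *fenY* is not transcribed.
So FenY is not produced.
Ni²⁺ is present, so TorD is inactive.
Tagatose is absent, so ZorX is inactive.
Required activator TorD is absent, so *vorW* is not transcribed.
So VorW is not produced.
Required activator FenY is absent, so *vorY* is not transcribed.
→ *vorY* is OFF in B.

neither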